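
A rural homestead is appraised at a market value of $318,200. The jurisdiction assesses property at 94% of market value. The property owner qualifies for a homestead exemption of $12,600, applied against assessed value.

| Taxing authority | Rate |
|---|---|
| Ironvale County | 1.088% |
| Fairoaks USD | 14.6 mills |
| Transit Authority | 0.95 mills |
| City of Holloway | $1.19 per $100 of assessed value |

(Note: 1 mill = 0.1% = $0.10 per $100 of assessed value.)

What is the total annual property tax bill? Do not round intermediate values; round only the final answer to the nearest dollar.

Assessed value = $318,200 × 0.94 = $299,108
Taxable value = $299,108 − $12,600 = $286,508
Ironvale County: $286,508 × 0.01088 = $3,117.20704
Fairoaks USD: $286,508 × 0.0146 = $4,183.0168
Transit Authority: $286,508 × 0.00095 = $272.1826
City of Holloway: $286,508 × 0.0119 = $3,409.4452
Total = $10,981.85164

$10,982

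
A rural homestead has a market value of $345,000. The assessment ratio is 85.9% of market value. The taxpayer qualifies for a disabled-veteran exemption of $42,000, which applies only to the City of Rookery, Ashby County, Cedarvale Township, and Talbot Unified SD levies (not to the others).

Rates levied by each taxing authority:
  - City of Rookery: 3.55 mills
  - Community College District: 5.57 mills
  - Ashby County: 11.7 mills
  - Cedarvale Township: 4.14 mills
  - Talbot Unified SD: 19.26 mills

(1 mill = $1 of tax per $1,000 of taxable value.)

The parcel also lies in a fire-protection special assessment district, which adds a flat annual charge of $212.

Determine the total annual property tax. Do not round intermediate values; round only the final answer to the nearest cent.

$11,693.52

Assessed value = $345,000 × 0.859 = $296,355
City of Rookery: ($296,355 − $42,000) × 0.00355 = $254,355 × 0.00355 = $902.96025
Community College District: $296,355 × 0.00557 = $1,650.69735
Ashby County: ($296,355 − $42,000) × 0.0117 = $254,355 × 0.0117 = $2,975.9535
Cedarvale Township: ($296,355 − $42,000) × 0.00414 = $254,355 × 0.00414 = $1,053.0297
Talbot Unified SD: ($296,355 − $42,000) × 0.01926 = $254,355 × 0.01926 = $4,898.8773
Levies subtotal = $11,481.5181
Total = $11,481.5181 + $212 = $11,693.5181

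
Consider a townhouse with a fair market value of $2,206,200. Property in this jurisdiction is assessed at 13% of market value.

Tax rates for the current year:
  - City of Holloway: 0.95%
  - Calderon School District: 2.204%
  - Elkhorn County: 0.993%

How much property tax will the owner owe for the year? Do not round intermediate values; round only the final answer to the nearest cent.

$11,893.84

Assessed value = $2,206,200 × 0.13 = $286,806
City of Holloway: $286,806 × 0.0095 = $2,724.657
Calderon School District: $286,806 × 0.02204 = $6,321.20424
Elkhorn County: $286,806 × 0.00993 = $2,847.98358
Total = $2,724.657 + $6,321.20424 + $2,847.98358 = $11,893.84482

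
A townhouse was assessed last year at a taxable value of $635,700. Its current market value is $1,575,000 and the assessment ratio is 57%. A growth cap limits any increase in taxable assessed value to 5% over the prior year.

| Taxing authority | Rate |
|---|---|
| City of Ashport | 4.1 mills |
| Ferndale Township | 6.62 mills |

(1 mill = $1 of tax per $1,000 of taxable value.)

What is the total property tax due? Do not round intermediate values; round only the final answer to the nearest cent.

$7,155.44

Uncapped assessed value = $1,575,000 × 0.57 = $897,750
Cap limit = $635,700 × 1.05 = $667,485
Taxable assessed value = min($897,750, $667,485) = $667,485 (cap binds)
City of Ashport: $667,485 × 0.0041 = $2,736.6885
Ferndale Township: $667,485 × 0.00662 = $4,418.7507
Total = $7,155.4392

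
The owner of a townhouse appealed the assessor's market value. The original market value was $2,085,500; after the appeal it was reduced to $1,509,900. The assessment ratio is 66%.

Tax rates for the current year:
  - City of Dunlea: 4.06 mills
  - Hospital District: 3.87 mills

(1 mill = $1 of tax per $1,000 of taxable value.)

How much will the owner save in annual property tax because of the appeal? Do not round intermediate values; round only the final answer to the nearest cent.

$3,012.58

Old assessed value = $2,085,500 × 0.66 = $1,376,430
New assessed value = $1,509,900 × 0.66 = $996,534
Combined rate = 0.00406 + 0.00387 = 0.00793
Old tax = $1,376,430 × 0.00793 = $10,915.0899
New tax = $996,534 × 0.00793 = $7,902.51462
Reduction = $10,915.0899 − $7,902.51462 = $3,012.57528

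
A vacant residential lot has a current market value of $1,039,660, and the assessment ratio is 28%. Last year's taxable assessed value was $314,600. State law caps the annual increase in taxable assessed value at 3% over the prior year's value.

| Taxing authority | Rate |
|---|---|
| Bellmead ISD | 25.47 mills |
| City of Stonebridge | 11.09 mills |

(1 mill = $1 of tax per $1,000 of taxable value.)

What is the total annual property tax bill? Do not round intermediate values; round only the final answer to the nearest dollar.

Uncapped assessed value = $1,039,660 × 0.28 = $291,104.8
Cap limit = $314,600 × 1.03 = $324,038
Taxable assessed value = min($291,104.8, $324,038) = $291,104.8 (cap does not bind)
Bellmead ISD: $291,104.8 × 0.02547 = $7,414.439256
City of Stonebridge: $291,104.8 × 0.01109 = $3,228.352232
Total = $10,642.791488

$10,643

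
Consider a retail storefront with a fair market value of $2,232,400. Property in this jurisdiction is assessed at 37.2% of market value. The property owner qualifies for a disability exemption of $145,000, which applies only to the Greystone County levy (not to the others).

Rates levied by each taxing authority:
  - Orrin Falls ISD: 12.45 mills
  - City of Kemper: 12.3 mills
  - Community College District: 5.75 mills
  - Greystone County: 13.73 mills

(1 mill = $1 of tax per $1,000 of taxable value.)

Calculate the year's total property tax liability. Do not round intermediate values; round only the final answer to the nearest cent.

Assessed value = $2,232,400 × 0.372 = $830,452.8
Orrin Falls ISD: $830,452.8 × 0.01245 = $10,339.13736
City of Kemper: $830,452.8 × 0.0123 = $10,214.56944
Community College District: $830,452.8 × 0.00575 = $4,775.1036
Greystone County: ($830,452.8 − $145,000) × 0.01373 = $685,452.8 × 0.01373 = $9,411.266944
Total = $34,740.077344

$34,740.08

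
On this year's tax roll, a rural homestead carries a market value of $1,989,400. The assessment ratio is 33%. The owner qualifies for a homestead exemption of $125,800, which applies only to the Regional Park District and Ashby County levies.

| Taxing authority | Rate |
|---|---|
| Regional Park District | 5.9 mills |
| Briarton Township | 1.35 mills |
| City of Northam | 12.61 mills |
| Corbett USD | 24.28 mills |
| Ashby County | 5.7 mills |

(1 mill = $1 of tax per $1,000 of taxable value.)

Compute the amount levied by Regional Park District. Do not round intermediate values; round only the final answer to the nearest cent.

Assessed value = $1,989,400 × 0.33 = $656,502
Regional Park District taxable value = $656,502 − $125,800 = $530,702
Regional Park District levy = $530,702 × 0.0059 = $3,131.1418

$3,131.14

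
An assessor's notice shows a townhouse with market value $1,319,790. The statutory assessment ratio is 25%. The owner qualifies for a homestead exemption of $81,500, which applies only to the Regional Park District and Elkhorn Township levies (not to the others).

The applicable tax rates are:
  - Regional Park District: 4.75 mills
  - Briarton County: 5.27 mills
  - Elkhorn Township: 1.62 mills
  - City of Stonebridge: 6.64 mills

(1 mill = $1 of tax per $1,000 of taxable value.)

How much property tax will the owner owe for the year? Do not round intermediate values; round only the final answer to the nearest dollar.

Assessed value = $1,319,790 × 0.25 = $329,947.5
Regional Park District: ($329,947.5 − $81,500) × 0.00475 = $248,447.5 × 0.00475 = $1,180.125625
Briarton County: $329,947.5 × 0.00527 = $1,738.823325
Elkhorn Township: ($329,947.5 − $81,500) × 0.00162 = $248,447.5 × 0.00162 = $402.48495
City of Stonebridge: $329,947.5 × 0.00664 = $2,190.8514
Total = $5,512.2853

$5,512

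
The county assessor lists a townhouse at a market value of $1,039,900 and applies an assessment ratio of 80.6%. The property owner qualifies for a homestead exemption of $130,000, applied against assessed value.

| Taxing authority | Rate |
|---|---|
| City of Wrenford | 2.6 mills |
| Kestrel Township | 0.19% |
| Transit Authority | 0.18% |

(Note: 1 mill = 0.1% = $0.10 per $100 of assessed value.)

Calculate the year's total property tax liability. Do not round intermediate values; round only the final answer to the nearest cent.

$4,461.40

Assessed value = $1,039,900 × 0.806 = $838,159.4
Taxable value = $838,159.4 − $130,000 = $708,159.4
City of Wrenford: $708,159.4 × 0.0026 = $1,841.21444
Kestrel Township: $708,159.4 × 0.0019 = $1,345.50286
Transit Authority: $708,159.4 × 0.0018 = $1,274.68692
Total = $4,461.40422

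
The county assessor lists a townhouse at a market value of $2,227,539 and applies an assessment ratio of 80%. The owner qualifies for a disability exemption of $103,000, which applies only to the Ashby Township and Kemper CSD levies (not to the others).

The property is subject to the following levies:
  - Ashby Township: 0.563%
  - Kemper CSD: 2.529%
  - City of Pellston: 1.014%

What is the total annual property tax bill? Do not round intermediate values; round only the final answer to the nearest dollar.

Assessed value = $2,227,539 × 0.8 = $1,782,031.2
Ashby Township: ($1,782,031.2 − $103,000) × 0.00563 = $1,679,031.2 × 0.00563 = $9,452.945656
Kemper CSD: ($1,782,031.2 − $103,000) × 0.02529 = $1,679,031.2 × 0.02529 = $42,462.699048
City of Pellston: $1,782,031.2 × 0.01014 = $18,069.796368
Total = $69,985.441072

$69,985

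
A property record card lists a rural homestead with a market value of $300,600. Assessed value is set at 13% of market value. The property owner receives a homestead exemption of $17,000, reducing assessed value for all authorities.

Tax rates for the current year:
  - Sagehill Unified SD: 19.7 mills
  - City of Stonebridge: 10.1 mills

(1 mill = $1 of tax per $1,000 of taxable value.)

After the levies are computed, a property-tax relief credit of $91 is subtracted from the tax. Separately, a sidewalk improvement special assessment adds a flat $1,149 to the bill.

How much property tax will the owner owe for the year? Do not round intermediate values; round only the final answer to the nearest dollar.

Assessed value = $300,600 × 0.13 = $39,078
Taxable value = $39,078 − $17,000 = $22,078
Sagehill Unified SD: $22,078 × 0.0197 = $434.9366
City of Stonebridge: $22,078 × 0.0101 = $222.9878
Levies subtotal = $657.9244
After credit = $657.9244 − $91 = $566.9244
Total = $566.9244 + $1,149 = $1,715.9244

$1,716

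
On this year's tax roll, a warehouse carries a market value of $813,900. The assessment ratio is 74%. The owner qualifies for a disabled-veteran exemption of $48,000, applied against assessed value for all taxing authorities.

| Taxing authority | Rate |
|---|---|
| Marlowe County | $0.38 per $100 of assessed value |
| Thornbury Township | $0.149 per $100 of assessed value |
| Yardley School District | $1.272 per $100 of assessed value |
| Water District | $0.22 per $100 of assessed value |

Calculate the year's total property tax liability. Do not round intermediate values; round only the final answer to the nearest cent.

Assessed value = $813,900 × 0.74 = $602,286
Taxable value = $602,286 − $48,000 = $554,286
Marlowe County: $554,286 × 0.0038 = $2,106.2868
Thornbury Township: $554,286 × 0.00149 = $825.88614
Yardley School District: $554,286 × 0.01272 = $7,050.51792
Water District: $554,286 × 0.0022 = $1,219.4292
Total = $2,106.2868 + $825.88614 + $7,050.51792 + $1,219.4292 = $11,202.12006

$11,202.12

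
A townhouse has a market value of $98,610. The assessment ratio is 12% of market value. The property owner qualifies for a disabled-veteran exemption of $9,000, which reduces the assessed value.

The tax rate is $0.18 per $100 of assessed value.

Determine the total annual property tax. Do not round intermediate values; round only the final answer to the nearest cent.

$5.10

Assessed value = $98,610 × 0.12 = $11,833.2
Taxable value = $11,833.2 − $9,000 = $2,833.2
Tax = $2,833.2 × 0.0018 = $5.09976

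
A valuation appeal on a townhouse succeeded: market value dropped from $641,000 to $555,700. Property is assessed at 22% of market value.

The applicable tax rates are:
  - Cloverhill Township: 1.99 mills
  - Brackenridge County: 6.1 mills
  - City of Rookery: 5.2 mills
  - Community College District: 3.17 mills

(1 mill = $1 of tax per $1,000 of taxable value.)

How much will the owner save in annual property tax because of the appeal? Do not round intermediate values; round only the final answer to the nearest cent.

Old assessed value = $641,000 × 0.22 = $141,020
New assessed value = $555,700 × 0.22 = $122,254
Combined rate = 0.00199 + 0.0061 + 0.0052 + 0.00317 = 0.01646
Old tax = $141,020 × 0.01646 = $2,321.1892
New tax = $122,254 × 0.01646 = $2,012.30084
Reduction = $2,321.1892 − $2,012.30084 = $308.88836

$308.89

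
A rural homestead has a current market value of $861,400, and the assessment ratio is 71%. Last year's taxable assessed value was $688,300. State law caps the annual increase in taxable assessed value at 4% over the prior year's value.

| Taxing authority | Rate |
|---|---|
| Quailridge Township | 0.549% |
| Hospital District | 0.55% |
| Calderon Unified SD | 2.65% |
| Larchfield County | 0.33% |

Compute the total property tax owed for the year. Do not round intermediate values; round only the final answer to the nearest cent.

$24,946.92

Uncapped assessed value = $861,400 × 0.71 = $611,594
Cap limit = $688,300 × 1.04 = $715,832
Taxable assessed value = min($611,594, $715,832) = $611,594 (cap does not bind)
Quailridge Township: $611,594 × 0.00549 = $3,357.65106
Hospital District: $611,594 × 0.0055 = $3,363.767
Calderon Unified SD: $611,594 × 0.0265 = $16,207.241
Larchfield County: $611,594 × 0.0033 = $2,018.2602
Total = $24,946.91926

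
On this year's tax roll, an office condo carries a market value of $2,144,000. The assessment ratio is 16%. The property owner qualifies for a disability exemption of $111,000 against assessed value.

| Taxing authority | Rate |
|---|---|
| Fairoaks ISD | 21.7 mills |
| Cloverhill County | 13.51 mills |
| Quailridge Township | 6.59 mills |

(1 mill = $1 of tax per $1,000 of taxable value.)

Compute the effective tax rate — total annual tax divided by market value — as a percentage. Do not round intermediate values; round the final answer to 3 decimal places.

0.452%

Assessed value = $2,144,000 × 0.16 = $343,040
Taxable value = $343,040 − $111,000 = $232,040
Fairoaks ISD: $232,040 × 0.0217 = $5,035.268
Cloverhill County: $232,040 × 0.01351 = $3,134.8604
Quailridge Township: $232,040 × 0.00659 = $1,529.1436
Total tax = $9,699.272
Effective rate = $9,699.272 ÷ $2,144,000 = 0.452% of market value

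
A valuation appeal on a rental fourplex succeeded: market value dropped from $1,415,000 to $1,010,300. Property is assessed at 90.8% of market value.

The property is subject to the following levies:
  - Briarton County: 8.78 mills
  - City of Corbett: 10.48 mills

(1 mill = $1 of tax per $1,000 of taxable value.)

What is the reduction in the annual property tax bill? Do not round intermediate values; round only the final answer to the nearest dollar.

Old assessed value = $1,415,000 × 0.908 = $1,284,820
New assessed value = $1,010,300 × 0.908 = $917,352.4
Combined rate = 0.00878 + 0.01048 = 0.01926
Old tax = $1,284,820 × 0.01926 = $24,745.6332
New tax = $917,352.4 × 0.01926 = $17,668.207224
Reduction = $24,745.6332 − $17,668.207224 = $7,077.425976

$7,077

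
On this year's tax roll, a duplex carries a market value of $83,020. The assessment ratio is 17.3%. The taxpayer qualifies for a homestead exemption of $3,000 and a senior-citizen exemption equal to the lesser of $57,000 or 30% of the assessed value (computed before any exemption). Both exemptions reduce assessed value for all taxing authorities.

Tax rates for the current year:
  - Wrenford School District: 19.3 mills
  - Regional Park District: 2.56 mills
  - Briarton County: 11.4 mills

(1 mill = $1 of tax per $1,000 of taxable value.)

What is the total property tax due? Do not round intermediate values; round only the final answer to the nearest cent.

$234.61

Assessed value = $83,020 × 0.173 = $14,362.46
Senior-citizen exemption = min($57,000, 30% × $14,362.46) = min($57,000, $4,308.738) = $4,308.738 (percentage binds)
Taxable value = $14,362.46 − $3,000 − $4,308.738 = $7,053.722
Wrenford School District: $7,053.722 × 0.0193 = $136.1368346
Regional Park District: $7,053.722 × 0.00256 = $18.05752832
Briarton County: $7,053.722 × 0.0114 = $80.4124308
Total = $234.60679372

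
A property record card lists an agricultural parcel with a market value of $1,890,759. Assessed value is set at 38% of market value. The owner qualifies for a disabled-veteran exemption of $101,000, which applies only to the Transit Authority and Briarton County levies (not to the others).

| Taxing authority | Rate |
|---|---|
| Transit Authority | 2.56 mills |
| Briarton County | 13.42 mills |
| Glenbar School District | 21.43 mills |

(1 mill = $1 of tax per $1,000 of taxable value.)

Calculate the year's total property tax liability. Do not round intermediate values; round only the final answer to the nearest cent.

Assessed value = $1,890,759 × 0.38 = $718,488.42
Transit Authority: ($718,488.42 − $101,000) × 0.00256 = $617,488.42 × 0.00256 = $1,580.7703552
Briarton County: ($718,488.42 − $101,000) × 0.01342 = $617,488.42 × 0.01342 = $8,286.6945964
Glenbar School District: $718,488.42 × 0.02143 = $15,397.2068406
Total = $25,264.6717922

$25,264.67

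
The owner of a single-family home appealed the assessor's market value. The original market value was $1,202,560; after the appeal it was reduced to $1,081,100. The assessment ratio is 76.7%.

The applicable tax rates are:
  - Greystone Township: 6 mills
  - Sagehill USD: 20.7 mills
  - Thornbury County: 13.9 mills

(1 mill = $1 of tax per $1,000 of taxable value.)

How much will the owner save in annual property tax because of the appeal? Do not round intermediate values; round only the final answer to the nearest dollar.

Old assessed value = $1,202,560 × 0.767 = $922,363.52
New assessed value = $1,081,100 × 0.767 = $829,203.7
Combined rate = 0.006 + 0.0207 + 0.0139 = 0.0406
Old tax = $922,363.52 × 0.0406 = $37,447.958912
New tax = $829,203.7 × 0.0406 = $33,665.67022
Reduction = $37,447.958912 − $33,665.67022 = $3,782.288692

$3,782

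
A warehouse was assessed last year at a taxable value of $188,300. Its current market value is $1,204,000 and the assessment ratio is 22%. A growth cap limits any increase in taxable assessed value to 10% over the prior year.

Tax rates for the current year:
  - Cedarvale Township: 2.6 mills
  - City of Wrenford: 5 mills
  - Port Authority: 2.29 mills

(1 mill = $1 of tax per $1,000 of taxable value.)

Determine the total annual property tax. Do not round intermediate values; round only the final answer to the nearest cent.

$2,048.52

Uncapped assessed value = $1,204,000 × 0.22 = $264,880
Cap limit = $188,300 × 1.1 = $207,130
Taxable assessed value = min($264,880, $207,130) = $207,130 (cap binds)
Cedarvale Township: $207,130 × 0.0026 = $538.538
City of Wrenford: $207,130 × 0.005 = $1,035.65
Port Authority: $207,130 × 0.00229 = $474.3277
Total = $2,048.5157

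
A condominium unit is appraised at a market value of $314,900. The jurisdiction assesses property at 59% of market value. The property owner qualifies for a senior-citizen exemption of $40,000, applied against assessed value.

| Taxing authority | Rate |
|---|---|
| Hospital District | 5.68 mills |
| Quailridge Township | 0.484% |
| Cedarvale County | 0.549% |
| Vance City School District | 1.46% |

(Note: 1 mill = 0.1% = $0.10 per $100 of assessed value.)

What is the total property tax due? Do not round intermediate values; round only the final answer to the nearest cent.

$4,462.66

Assessed value = $314,900 × 0.59 = $185,791
Taxable value = $185,791 − $40,000 = $145,791
Hospital District: $145,791 × 0.00568 = $828.09288
Quailridge Township: $145,791 × 0.00484 = $705.62844
Cedarvale County: $145,791 × 0.00549 = $800.39259
Vance City School District: $145,791 × 0.0146 = $2,128.5486
Total = $4,462.66251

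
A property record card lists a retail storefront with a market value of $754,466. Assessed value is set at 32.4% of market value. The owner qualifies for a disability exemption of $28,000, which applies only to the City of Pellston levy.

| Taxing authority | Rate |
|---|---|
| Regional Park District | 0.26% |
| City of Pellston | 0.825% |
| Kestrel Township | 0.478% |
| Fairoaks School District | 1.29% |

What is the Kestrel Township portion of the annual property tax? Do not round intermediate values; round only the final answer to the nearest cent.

Assessed value = $754,466 × 0.324 = $244,446.984
Kestrel Township taxable value = $244,446.984 (exemption does not apply)
Kestrel Township levy = $244,446.984 × 0.00478 = $1,168.45658352

$1,168.46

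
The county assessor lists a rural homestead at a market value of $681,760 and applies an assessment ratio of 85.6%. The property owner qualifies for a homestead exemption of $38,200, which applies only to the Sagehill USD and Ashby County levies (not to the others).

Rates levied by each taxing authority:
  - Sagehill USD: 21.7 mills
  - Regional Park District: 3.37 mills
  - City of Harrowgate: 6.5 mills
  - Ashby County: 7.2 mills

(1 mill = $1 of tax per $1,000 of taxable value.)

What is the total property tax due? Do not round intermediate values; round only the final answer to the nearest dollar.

Assessed value = $681,760 × 0.856 = $583,586.56
Sagehill USD: ($583,586.56 − $38,200) × 0.0217 = $545,386.56 × 0.0217 = $11,834.888352
Regional Park District: $583,586.56 × 0.00337 = $1,966.6867072
City of Harrowgate: $583,586.56 × 0.0065 = $3,793.31264
Ashby County: ($583,586.56 − $38,200) × 0.0072 = $545,386.56 × 0.0072 = $3,926.783232
Total = $21,521.6709312

$21,522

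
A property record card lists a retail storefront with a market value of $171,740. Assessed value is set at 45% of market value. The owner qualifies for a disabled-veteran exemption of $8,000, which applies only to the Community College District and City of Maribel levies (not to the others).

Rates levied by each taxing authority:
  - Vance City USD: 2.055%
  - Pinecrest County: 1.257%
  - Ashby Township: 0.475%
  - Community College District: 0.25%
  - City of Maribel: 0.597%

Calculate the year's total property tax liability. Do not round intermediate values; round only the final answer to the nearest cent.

$3,513.53

Assessed value = $171,740 × 0.45 = $77,283
Vance City USD: $77,283 × 0.02055 = $1,588.16565
Pinecrest County: $77,283 × 0.01257 = $971.44731
Ashby Township: $77,283 × 0.00475 = $367.09425
Community College District: ($77,283 − $8,000) × 0.0025 = $69,283 × 0.0025 = $173.2075
City of Maribel: ($77,283 − $8,000) × 0.00597 = $69,283 × 0.00597 = $413.61951
Total = $3,513.53422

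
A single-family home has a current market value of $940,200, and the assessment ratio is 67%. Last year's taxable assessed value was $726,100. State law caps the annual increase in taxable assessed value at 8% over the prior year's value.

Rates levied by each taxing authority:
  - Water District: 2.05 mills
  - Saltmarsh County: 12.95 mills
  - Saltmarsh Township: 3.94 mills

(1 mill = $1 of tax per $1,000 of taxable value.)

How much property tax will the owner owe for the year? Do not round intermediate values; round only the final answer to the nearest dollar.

$11,931

Uncapped assessed value = $940,200 × 0.67 = $629,934
Cap limit = $726,100 × 1.08 = $784,188
Taxable assessed value = min($629,934, $784,188) = $629,934 (cap does not bind)
Water District: $629,934 × 0.00205 = $1,291.3647
Saltmarsh County: $629,934 × 0.01295 = $8,157.6453
Saltmarsh Township: $629,934 × 0.00394 = $2,481.93996
Total = $11,930.94996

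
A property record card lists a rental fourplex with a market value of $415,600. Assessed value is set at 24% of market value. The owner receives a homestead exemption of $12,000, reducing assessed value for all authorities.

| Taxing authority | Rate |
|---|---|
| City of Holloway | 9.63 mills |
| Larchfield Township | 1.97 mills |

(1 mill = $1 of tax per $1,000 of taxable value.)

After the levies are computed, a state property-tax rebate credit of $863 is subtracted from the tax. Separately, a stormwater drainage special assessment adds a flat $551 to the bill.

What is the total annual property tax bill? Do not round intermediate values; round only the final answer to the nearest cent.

$705.83

Assessed value = $415,600 × 0.24 = $99,744
Taxable value = $99,744 − $12,000 = $87,744
City of Holloway: $87,744 × 0.00963 = $844.97472
Larchfield Township: $87,744 × 0.00197 = $172.85568
Levies subtotal = $1,017.8304
After credit = $1,017.8304 − $863 = $154.8304
Total = $154.8304 + $551 = $705.8304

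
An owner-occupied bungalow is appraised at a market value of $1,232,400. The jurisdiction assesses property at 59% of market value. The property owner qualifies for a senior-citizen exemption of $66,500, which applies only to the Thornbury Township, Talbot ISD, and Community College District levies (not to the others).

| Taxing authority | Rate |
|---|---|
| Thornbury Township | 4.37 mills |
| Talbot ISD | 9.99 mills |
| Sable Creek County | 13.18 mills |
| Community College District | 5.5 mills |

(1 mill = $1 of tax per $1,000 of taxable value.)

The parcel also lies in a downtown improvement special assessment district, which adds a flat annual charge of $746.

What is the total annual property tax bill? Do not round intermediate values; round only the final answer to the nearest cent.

Assessed value = $1,232,400 × 0.59 = $727,116
Thornbury Township: ($727,116 − $66,500) × 0.00437 = $660,616 × 0.00437 = $2,886.89192
Talbot ISD: ($727,116 − $66,500) × 0.00999 = $660,616 × 0.00999 = $6,599.55384
Sable Creek County: $727,116 × 0.01318 = $9,583.38888
Community College District: ($727,116 − $66,500) × 0.0055 = $660,616 × 0.0055 = $3,633.388
Levies subtotal = $22,703.22264
Total = $22,703.22264 + $746 = $23,449.22264

$23,449.22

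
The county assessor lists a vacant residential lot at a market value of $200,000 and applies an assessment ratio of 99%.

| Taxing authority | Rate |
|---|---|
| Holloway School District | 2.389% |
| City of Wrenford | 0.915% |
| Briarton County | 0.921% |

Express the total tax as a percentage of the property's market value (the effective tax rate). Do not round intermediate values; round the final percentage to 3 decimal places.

Assessed value = $200,000 × 0.99 = $198,000
Holloway School District: $198,000 × 0.02389 = $4,730.22
City of Wrenford: $198,000 × 0.00915 = $1,811.7
Briarton County: $198,000 × 0.00921 = $1,823.58
Total tax = $8,365.5
Effective rate = $8,365.5 ÷ $200,000 = 4.183% of market value

4.183%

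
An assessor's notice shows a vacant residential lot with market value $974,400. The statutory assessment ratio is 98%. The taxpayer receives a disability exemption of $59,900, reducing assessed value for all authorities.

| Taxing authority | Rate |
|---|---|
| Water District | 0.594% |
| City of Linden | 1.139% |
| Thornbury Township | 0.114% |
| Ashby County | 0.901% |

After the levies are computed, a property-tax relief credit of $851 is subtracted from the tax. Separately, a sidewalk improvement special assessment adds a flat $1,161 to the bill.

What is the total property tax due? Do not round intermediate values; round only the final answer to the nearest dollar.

Assessed value = $974,400 × 0.98 = $954,912
Taxable value = $954,912 − $59,900 = $895,012
Water District: $895,012 × 0.00594 = $5,316.37128
City of Linden: $895,012 × 0.01139 = $10,194.18668
Thornbury Township: $895,012 × 0.00114 = $1,020.31368
Ashby County: $895,012 × 0.00901 = $8,064.05812
Levies subtotal = $24,594.92976
After credit = $24,594.92976 − $851 = $23,743.92976
Total = $23,743.92976 + $1,161 = $24,904.92976

$24,905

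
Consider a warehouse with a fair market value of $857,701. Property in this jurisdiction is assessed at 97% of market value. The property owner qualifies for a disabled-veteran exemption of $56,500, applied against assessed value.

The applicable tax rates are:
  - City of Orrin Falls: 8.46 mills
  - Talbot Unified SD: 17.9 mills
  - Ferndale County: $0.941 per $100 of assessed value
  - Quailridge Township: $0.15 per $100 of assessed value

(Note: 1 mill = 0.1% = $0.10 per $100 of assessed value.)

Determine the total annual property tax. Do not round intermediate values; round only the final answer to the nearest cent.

$28,901.77

Assessed value = $857,701 × 0.97 = $831,969.97
Taxable value = $831,969.97 − $56,500 = $775,469.97
City of Orrin Falls: $775,469.97 × 0.00846 = $6,560.4759462
Talbot Unified SD: $775,469.97 × 0.0179 = $13,880.912463
Ferndale County: $775,469.97 × 0.00941 = $7,297.1724177
Quailridge Township: $775,469.97 × 0.0015 = $1,163.204955
Total = $28,901.7657819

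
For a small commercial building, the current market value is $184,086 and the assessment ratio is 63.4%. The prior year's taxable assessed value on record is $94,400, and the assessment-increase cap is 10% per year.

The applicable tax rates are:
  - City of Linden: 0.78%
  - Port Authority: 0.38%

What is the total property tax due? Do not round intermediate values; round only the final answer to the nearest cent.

$1,204.54

Uncapped assessed value = $184,086 × 0.634 = $116,710.524
Cap limit = $94,400 × 1.1 = $103,840
Taxable assessed value = min($116,710.524, $103,840) = $103,840 (cap binds)
City of Linden: $103,840 × 0.0078 = $809.952
Port Authority: $103,840 × 0.0038 = $394.592
Total = $1,204.544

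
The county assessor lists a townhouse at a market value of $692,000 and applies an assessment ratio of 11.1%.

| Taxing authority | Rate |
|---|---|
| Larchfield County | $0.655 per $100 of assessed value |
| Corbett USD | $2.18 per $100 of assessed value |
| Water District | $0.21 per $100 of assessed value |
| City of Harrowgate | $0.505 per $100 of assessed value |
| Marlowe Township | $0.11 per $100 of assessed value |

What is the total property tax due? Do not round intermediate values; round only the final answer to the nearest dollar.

Assessed value = $692,000 × 0.111 = $76,812
Larchfield County: $76,812 × 0.00655 = $503.1186
Corbett USD: $76,812 × 0.0218 = $1,674.5016
Water District: $76,812 × 0.0021 = $161.3052
City of Harrowgate: $76,812 × 0.00505 = $387.9006
Marlowe Township: $76,812 × 0.0011 = $84.4932
Total = $503.1186 + $1,674.5016 + $161.3052 + $387.9006 + $84.4932 = $2,811.3192

$2,811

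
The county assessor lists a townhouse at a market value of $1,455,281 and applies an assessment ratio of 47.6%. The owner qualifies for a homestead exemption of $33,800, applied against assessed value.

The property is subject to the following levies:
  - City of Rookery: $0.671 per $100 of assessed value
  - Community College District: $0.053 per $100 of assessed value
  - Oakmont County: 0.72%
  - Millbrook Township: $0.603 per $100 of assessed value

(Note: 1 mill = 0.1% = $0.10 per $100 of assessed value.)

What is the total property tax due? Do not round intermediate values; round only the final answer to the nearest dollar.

$13,488

Assessed value = $1,455,281 × 0.476 = $692,713.756
Taxable value = $692,713.756 − $33,800 = $658,913.756
City of Rookery: $658,913.756 × 0.00671 = $4,421.31130276
Community College District: $658,913.756 × 0.00053 = $349.22429068
Oakmont County: $658,913.756 × 0.0072 = $4,744.1790432
Millbrook Township: $658,913.756 × 0.00603 = $3,973.24994868
Total = $13,487.96458532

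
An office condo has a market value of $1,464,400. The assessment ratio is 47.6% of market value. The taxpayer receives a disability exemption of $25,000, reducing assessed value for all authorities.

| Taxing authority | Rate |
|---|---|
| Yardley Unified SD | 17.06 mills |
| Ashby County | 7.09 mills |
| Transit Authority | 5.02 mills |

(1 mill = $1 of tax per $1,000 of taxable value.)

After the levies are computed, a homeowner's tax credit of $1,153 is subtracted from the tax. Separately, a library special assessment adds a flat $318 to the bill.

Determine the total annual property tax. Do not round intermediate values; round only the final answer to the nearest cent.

$18,768.83

Assessed value = $1,464,400 × 0.476 = $697,054.4
Taxable value = $697,054.4 − $25,000 = $672,054.4
Yardley Unified SD: $672,054.4 × 0.01706 = $11,465.248064
Ashby County: $672,054.4 × 0.00709 = $4,764.865696
Transit Authority: $672,054.4 × 0.00502 = $3,373.713088
Levies subtotal = $19,603.826848
After credit = $19,603.826848 − $1,153 = $18,450.826848
Total = $18,450.826848 + $318 = $18,768.826848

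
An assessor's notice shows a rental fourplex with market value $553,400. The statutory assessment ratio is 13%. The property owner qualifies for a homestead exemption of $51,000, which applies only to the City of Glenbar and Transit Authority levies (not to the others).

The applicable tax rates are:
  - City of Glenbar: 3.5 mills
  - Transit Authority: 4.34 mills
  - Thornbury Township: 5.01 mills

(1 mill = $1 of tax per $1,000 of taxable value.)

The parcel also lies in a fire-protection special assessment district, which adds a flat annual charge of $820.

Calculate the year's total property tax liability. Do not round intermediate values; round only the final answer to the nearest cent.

$1,344.61

Assessed value = $553,400 × 0.13 = $71,942
City of Glenbar: ($71,942 − $51,000) × 0.0035 = $20,942 × 0.0035 = $73.297
Transit Authority: ($71,942 − $51,000) × 0.00434 = $20,942 × 0.00434 = $90.88828
Thornbury Township: $71,942 × 0.00501 = $360.42942
Levies subtotal = $524.6147
Total = $524.6147 + $820 = $1,344.6147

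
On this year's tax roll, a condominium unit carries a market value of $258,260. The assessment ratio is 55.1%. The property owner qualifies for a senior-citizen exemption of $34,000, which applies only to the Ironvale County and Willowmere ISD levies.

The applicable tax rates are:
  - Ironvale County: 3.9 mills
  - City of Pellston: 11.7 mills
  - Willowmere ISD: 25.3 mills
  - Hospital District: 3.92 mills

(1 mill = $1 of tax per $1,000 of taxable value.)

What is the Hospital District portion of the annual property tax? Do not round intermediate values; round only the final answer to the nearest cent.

$557.82

Assessed value = $258,260 × 0.551 = $142,301.26
Hospital District taxable value = $142,301.26 (exemption does not apply)
Hospital District levy = $142,301.26 × 0.00392 = $557.8209392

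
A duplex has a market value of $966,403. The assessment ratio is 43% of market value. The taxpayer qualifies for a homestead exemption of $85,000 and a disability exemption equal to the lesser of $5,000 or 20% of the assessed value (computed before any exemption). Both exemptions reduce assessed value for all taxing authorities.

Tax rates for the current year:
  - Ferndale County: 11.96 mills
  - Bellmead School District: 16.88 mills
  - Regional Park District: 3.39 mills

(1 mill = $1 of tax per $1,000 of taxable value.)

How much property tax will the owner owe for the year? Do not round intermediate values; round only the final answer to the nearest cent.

Assessed value = $966,403 × 0.43 = $415,553.29
Disability exemption = min($5,000, 20% × $415,553.29) = min($5,000, $83,110.658) = $5,000 (dollar cap binds)
Taxable value = $415,553.29 − $85,000 − $5,000 = $325,553.29
Ferndale County: $325,553.29 × 0.01196 = $3,893.6173484
Bellmead School District: $325,553.29 × 0.01688 = $5,495.3395352
Regional Park District: $325,553.29 × 0.00339 = $1,103.6256531
Total = $10,492.5825367

$10,492.58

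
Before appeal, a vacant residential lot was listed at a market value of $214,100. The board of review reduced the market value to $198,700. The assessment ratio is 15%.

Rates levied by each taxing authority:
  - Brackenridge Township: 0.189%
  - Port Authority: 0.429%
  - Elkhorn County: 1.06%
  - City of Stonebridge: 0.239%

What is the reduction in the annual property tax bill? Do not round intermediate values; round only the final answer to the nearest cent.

Old assessed value = $214,100 × 0.15 = $32,115
New assessed value = $198,700 × 0.15 = $29,805
Combined rate = 0.00189 + 0.00429 + 0.0106 + 0.00239 = 0.01917
Old tax = $32,115 × 0.01917 = $615.64455
New tax = $29,805 × 0.01917 = $571.36185
Reduction = $615.64455 − $571.36185 = $44.2827

$44.28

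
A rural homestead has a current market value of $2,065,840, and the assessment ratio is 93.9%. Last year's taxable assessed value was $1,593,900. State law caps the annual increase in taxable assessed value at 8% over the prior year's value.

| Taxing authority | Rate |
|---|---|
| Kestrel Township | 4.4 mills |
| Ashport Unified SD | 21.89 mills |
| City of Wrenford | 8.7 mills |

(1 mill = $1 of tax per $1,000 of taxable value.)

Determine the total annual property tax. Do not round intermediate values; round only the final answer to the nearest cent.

$60,232.21

Uncapped assessed value = $2,065,840 × 0.939 = $1,939,823.76
Cap limit = $1,593,900 × 1.08 = $1,721,412
Taxable assessed value = min($1,939,823.76, $1,721,412) = $1,721,412 (cap binds)
Kestrel Township: $1,721,412 × 0.0044 = $7,574.2128
Ashport Unified SD: $1,721,412 × 0.02189 = $37,681.70868
City of Wrenford: $1,721,412 × 0.0087 = $14,976.2844
Total = $60,232.20588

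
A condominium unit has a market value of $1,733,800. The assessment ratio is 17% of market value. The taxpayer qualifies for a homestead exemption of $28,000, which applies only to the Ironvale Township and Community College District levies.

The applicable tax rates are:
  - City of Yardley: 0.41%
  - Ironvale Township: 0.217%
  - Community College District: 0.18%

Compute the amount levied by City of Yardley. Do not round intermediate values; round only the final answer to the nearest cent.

$1,208.46

Assessed value = $1,733,800 × 0.17 = $294,746
City of Yardley taxable value = $294,746 (exemption does not apply)
City of Yardley levy = $294,746 × 0.0041 = $1,208.4586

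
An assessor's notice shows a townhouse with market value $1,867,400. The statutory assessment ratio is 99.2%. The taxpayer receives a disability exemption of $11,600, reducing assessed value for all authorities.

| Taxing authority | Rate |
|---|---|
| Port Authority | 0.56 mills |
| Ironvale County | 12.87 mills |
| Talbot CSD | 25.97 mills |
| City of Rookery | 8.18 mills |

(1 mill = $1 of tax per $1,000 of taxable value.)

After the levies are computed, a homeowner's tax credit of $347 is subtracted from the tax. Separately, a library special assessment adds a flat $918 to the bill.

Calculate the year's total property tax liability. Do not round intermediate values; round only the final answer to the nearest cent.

$88,159.16

Assessed value = $1,867,400 × 0.992 = $1,852,460.8
Taxable value = $1,852,460.8 − $11,600 = $1,840,860.8
Port Authority: $1,840,860.8 × 0.00056 = $1,030.882048
Ironvale County: $1,840,860.8 × 0.01287 = $23,691.878496
Talbot CSD: $1,840,860.8 × 0.02597 = $47,807.154976
City of Rookery: $1,840,860.8 × 0.00818 = $15,058.241344
Levies subtotal = $87,588.156864
After credit = $87,588.156864 − $347 = $87,241.156864
Total = $87,241.156864 + $918 = $88,159.156864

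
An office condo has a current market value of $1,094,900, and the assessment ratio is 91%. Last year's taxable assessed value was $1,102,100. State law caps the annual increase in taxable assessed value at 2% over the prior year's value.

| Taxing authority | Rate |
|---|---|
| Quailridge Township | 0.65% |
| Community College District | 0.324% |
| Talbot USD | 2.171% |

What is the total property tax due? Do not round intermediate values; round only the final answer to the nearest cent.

$31,335.49

Uncapped assessed value = $1,094,900 × 0.91 = $996,359
Cap limit = $1,102,100 × 1.02 = $1,124,142
Taxable assessed value = min($996,359, $1,124,142) = $996,359 (cap does not bind)
Quailridge Township: $996,359 × 0.0065 = $6,476.3335
Community College District: $996,359 × 0.00324 = $3,228.20316
Talbot USD: $996,359 × 0.02171 = $21,630.95389
Total = $31,335.49055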